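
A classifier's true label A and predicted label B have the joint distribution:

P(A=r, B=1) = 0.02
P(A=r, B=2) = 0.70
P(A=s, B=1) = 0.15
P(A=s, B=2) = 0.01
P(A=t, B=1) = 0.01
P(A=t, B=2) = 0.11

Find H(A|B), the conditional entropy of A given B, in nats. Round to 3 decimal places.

Chain rule: H(A|B) = H(A,B) − H(B).
Marginals: p(A) = (0.7200, 0.1600, 0.1200), p(B) = (0.1800, 0.8200).
H(A,B) = 0.9474 nats; H(B) = 0.4714 nats.
H(A|B) = 0.9474 − 0.4714 = 0.476 nats.

0.476 nats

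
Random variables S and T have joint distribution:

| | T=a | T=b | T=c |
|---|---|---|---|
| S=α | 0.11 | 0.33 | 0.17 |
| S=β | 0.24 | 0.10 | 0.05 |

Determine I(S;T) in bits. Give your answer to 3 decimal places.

0.144 bits

Marginals: p(S) = (0.6100, 0.3900), p(T) = (0.3500, 0.4300, 0.2200).
I(S;T) = H(S) + H(T) − H(S,T).
H(S) = 0.9648, H(T) = 1.5342, H(S,T) = 2.3551.
I(S;T) = 0.9648 + 1.5342 − 2.3551 = 0.144 bits.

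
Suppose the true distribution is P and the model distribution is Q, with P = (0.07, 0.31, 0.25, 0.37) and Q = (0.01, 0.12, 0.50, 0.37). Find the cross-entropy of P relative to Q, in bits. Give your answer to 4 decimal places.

2.1941 bits

H(P,Q) = −Σ p·log₂ q.
  −0.07·log₂(0.01) = 0.46507
  −0.31·log₂(0.12) = 0.94826
  −0.25·log₂(0.50) = 0.25000
  −0.37·log₂(0.37) = 0.53073
H(P,Q) = 2.1941 bits.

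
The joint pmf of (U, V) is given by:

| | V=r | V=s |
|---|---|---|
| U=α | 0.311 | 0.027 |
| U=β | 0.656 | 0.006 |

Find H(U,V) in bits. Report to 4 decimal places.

H(U,V) = −Σ p(x,y)·log₂ p(x,y) over all 4 cells.
  cell (α,r): −0.311·log₂0.311 = 0.52404
  cell (α,s): −0.027·log₂0.027 = 0.14069
  cell (β,r): −0.656·log₂0.656 = 0.39900
  cell (β,s): −0.006·log₂0.006 = 0.04428
Sum = 1.1080 bits.

1.1080 bits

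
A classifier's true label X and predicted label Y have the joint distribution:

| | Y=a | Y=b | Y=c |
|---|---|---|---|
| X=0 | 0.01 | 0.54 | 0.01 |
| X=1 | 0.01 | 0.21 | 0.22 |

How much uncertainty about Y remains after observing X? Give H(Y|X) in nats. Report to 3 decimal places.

0.446 nats

Chain rule: H(Y|X) = H(X,Y) − H(X).
Marginals: p(X) = (0.5600, 0.4400), p(Y) = (0.0200, 0.7500, 0.2300).
H(X,Y) = 1.1317 nats; H(X) = 0.6859 nats.
H(Y|X) = 1.1317 − 0.6859 = 0.446 nats.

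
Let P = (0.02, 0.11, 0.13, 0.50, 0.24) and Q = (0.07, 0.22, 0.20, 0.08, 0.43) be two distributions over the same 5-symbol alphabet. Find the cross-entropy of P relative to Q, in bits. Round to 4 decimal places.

H(P,Q) = −Σ p·log₂ q.
  −0.02·log₂(0.07) = 0.07673
  −0.11·log₂(0.22) = 0.24029
  −0.13·log₂(0.20) = 0.30185
  −0.50·log₂(0.08) = 1.82193
  −0.24·log₂(0.43) = 0.29222
H(P,Q) = 2.7330 bits.

2.7330 bits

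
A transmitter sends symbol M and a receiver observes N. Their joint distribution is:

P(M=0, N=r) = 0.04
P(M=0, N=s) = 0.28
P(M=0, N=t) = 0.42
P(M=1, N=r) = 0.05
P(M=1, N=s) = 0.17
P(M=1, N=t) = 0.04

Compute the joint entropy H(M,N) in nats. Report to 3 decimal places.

H(M,N) = −Σ p(x,y)·ln p(x,y) over all 6 cells.
  cell (0,r): −0.04·ln0.04 = 0.1288
  cell (0,s): −0.28·ln0.28 = 0.3564
  cell (0,t): −0.42·ln0.42 = 0.3644
  cell (1,r): −0.05·ln0.05 = 0.1498
  cell (1,s): −0.17·ln0.17 = 0.3012
  cell (1,t): −0.04·ln0.04 = 0.1288
Sum = 1.429 nats.

1.429 nats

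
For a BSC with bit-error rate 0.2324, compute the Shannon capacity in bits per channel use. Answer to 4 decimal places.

0.2178 bits

Binary symmetric channel: C = 1 − h₂(ε) where h₂ is the binary entropy function.
h₂(0.2324) = −0.2324·log₂0.2324 − 0.7676·log₂0.7676 = 0.7822.
C = 1 − 0.7822 = 0.2178 bits per channel use.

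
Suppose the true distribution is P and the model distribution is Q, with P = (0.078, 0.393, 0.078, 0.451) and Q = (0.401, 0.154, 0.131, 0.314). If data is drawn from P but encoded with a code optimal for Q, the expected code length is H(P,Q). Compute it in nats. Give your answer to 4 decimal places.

1.4875 nats

H(P,Q) = −Σ p·ln q.
  −0.078·ln(0.401) = 0.07128
  −0.393·ln(0.154) = 0.73523
  −0.078·ln(0.131) = 0.15854
  −0.451·ln(0.314) = 0.52242
H(P,Q) = 1.4875 nats.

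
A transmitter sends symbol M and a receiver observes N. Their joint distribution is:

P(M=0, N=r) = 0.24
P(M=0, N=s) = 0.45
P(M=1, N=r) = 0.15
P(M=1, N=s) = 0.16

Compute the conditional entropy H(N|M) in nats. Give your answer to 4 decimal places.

0.6605 nats

Chain rule: H(N|M) = H(M,N) − H(M).
Marginals: p(M) = (0.6900, 0.3100), p(N) = (0.3900, 0.6100).
H(M,N) = 1.2796 nats; H(M) = 0.6191 nats.
H(N|M) = 1.2796 − 0.6191 = 0.6605 nats.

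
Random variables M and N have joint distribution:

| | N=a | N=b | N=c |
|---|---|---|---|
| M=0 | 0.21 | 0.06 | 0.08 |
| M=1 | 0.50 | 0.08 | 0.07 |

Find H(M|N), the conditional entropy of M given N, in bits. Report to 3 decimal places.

0.909 bits

Marginals: p(M) = (0.3500, 0.6500), p(N) = (0.7100, 0.1400, 0.1500).
H(M|N) = Σ p(N) · H(M|N=·).
  N=a: p=0.7100, H(M|N=a) = 0.8761
  N=b: p=0.1400, H(M|N=b) = 0.9852
  N=c: p=0.1500, H(M|N=c) = 0.9968
Weighted sum = 0.909 bits.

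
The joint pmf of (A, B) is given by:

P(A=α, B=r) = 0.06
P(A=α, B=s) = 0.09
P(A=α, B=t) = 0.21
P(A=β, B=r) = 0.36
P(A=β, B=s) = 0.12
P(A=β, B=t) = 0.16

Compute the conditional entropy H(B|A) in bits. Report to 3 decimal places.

1.407 bits

Chain rule: H(B|A) = H(A,B) − H(A).
Marginals: p(A) = (0.3600, 0.6400), p(B) = (0.4200, 0.2100, 0.3700).
H(A,B) = 2.3497 bits; H(A) = 0.9427 bits.
H(B|A) = 2.3497 − 0.9427 = 1.407 bits.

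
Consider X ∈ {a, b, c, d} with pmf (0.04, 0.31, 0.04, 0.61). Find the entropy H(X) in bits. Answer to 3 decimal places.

1.330 bits

H(X) = −Σ p·log₂ p.
  −(0.04)·log₂(0.04) = 0.1858
  −(0.31)·log₂(0.31) = 0.5238
  −(0.04)·log₂(0.04) = 0.1858
  −(0.61)·log₂(0.61) = 0.4350
Sum: 0.1858 + 0.5238 + 0.1858 + 0.4350 = 1.330 bits.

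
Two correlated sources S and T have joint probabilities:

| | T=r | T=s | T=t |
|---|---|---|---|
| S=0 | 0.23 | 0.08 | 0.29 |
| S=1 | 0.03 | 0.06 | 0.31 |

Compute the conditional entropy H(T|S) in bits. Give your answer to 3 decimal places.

Chain rule: H(T|S) = H(S,T) − H(S).
Marginals: p(S) = (0.6000, 0.4000), p(T) = (0.2600, 0.1400, 0.6000).
H(S,T) = 2.2162 bits; H(S) = 0.9710 bits.
H(T|S) = 2.2162 − 0.9710 = 1.245 bits.

1.245 bits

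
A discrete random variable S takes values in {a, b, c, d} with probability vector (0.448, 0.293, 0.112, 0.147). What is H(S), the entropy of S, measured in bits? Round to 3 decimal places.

H(S) = −Σ p·log₂ p.
  −(0.448)·log₂(0.448) = 0.5190
  −(0.293)·log₂(0.293) = 0.5189
  −(0.112)·log₂(0.112) = 0.3537
  −(0.147)·log₂(0.147) = 0.4066
Sum: 0.5190 + 0.5189 + 0.3537 + 0.4066 = 1.798 bits.

1.798 bits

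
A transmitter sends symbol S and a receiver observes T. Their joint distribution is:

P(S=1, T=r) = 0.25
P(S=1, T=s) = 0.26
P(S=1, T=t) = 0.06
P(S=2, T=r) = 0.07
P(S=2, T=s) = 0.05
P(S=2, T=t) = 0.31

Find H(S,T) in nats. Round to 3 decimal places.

H(S,T) = −Σ p(x,y)·ln p(x,y) over all 6 cells.
  cell (1,r): −0.25·ln0.25 = 0.3466
  cell (1,s): −0.26·ln0.26 = 0.3502
  cell (1,t): −0.06·ln0.06 = 0.1688
  cell (2,r): −0.07·ln0.07 = 0.1861
  cell (2,s): −0.05·ln0.05 = 0.1498
  cell (2,t): −0.31·ln0.31 = 0.3631
Sum = 1.565 nats.

1.565 nats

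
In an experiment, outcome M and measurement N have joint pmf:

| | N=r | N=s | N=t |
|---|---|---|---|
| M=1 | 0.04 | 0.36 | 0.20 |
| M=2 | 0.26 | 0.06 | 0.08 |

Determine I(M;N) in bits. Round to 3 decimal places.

0.311 bits

Marginals: p(M) = (0.6000, 0.4000), p(N) = (0.3000, 0.4200, 0.2800).
I(M;N) = H(M) + H(N) − H(M,N).
H(M) = 0.9710, H(N) = 1.5610, H(M,N) = 2.2211.
I(M;N) = 0.9710 + 1.5610 − 2.2211 = 0.311 bits.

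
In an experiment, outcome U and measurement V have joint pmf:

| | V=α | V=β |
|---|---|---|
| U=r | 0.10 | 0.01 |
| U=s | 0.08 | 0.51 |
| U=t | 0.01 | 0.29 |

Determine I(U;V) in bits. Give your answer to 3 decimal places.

0.252 bits

Marginals: p(U) = (0.1100, 0.5900, 0.3000), p(V) = (0.1900, 0.8100).
I(U;V) = H(U) + H(V) − H(U,V).
H(U) = 1.3205, H(V) = 0.7015, H(U,V) = 1.7699.
I(U;V) = 1.3205 + 0.7015 − 1.7699 = 0.252 bits.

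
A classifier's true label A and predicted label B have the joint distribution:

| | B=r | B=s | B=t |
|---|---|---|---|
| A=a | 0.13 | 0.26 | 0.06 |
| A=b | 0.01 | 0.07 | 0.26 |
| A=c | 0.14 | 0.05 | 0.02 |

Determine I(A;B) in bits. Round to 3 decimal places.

0.396 bits

Marginals: p(A) = (0.4500, 0.3400, 0.2100), p(B) = (0.2800, 0.3800, 0.3400).
I(A;B) = Σ p(x,y)·log₂[p(x,y)/(p(x)p(y))].
  (a,r): 0.13·log₂(1.0317) = 0.0059
  (a,s): 0.26·log₂(1.5205) = 0.1572
  (a,t): 0.06·log₂(0.3922) = -0.0810
  (b,r): 0.01·log₂(0.1050) = -0.0325
  (b,s): 0.07·log₂(0.5418) = -0.0619
  (b,t): 0.26·log₂(2.2491) = 0.3040
  (c,r): 0.14·log₂(2.3810) = 0.1752
  (c,s): 0.05·log₂(0.6266) = -0.0337
  (c,t): 0.02·log₂(0.2801) = -0.0367
Sum = 0.396 bits.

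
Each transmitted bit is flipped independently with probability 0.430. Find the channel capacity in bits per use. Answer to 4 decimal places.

0.0142 bits

Binary symmetric channel: C = 1 − h₂(ε) where h₂ is the binary entropy function.
h₂(0.430) = −0.430·log₂0.430 − 0.570·log₂0.570 = 0.9858.
C = 1 − 0.9858 = 0.0142 bits per channel use.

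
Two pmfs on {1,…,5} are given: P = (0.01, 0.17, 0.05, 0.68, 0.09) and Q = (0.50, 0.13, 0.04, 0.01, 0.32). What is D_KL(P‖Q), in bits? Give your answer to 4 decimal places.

4.0002 bits

D(P‖Q) = Σ p·log₂(p/q).
  0.01·log₂(0.01/0.50) = -0.05644
  0.17·log₂(0.17/0.13) = 0.06579
  0.05·log₂(0.05/0.04) = 0.01610
  0.68·log₂(0.68/0.01) = 4.13947
  0.09·log₂(0.09/0.32) = -0.16471
D(P‖Q) = 4.0002 bits.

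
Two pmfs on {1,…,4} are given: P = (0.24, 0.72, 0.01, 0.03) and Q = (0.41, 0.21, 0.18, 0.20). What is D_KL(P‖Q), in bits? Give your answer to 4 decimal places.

0.9706 bits

D(P‖Q) = Σ p·log₂(p/q).
  0.24·log₂(0.24/0.41) = -0.18542
  0.72·log₂(0.72/0.21) = 1.27988
  0.01·log₂(0.01/0.18) = -0.04170
  0.03·log₂(0.03/0.20) = -0.08211
D(P‖Q) = 0.9706 bits.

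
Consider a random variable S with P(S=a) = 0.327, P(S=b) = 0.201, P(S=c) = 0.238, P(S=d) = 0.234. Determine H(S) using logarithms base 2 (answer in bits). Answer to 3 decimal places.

1.976 bits

H(S) = −Σ p·log₂ p.
  −(0.327)·log₂(0.327) = 0.5273
  −(0.201)·log₂(0.201) = 0.4653
  −(0.238)·log₂(0.238) = 0.4929
  −(0.234)·log₂(0.234) = 0.4903
Sum: 0.5273 + 0.4653 + 0.4929 + 0.4903 = 1.976 bits.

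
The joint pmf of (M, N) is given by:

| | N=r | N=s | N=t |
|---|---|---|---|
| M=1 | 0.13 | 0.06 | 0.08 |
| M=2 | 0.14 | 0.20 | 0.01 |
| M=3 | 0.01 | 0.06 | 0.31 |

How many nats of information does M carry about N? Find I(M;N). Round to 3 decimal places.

Marginals: p(M) = (0.2700, 0.3500, 0.3800), p(N) = (0.2800, 0.3200, 0.4000).
I(M;N) = Σ p(x,y)·ln[p(x,y)/(p(x)p(y))].
  (1,r): 0.13·ln(1.7196) = 0.0705
  (1,s): 0.06·ln(0.6944) = -0.0219
  (1,t): 0.08·ln(0.7407) = -0.0240
  (2,r): 0.14·ln(1.4286) = 0.0499
  (2,s): 0.20·ln(1.7857) = 0.1160
  (2,t): 0.01·ln(0.0714) = -0.0264
  (3,r): 0.01·ln(0.0940) = -0.0236
  (3,s): 0.06·ln(0.4934) = -0.0424
  (3,t): 0.31·ln(2.0395) = 0.2209
Sum = 0.319 nats.

0.319 nats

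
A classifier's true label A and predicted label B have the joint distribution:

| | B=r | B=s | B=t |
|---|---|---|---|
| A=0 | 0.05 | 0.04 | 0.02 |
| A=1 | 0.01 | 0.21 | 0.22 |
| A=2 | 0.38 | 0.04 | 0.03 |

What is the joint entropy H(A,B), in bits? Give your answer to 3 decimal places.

2.403 bits

H(A,B) = −Σ p(x,y)·log₂ p(x,y) over all 9 cells.
  cell (0,r): −0.05·log₂0.05 = 0.2161
  cell (0,s): −0.04·log₂0.04 = 0.1858
  cell (0,t): −0.02·log₂0.02 = 0.1129
  cell (1,r): −0.01·log₂0.01 = 0.0664
  cell (1,s): −0.21·log₂0.21 = 0.4728
  cell (1,t): −0.22·log₂0.22 = 0.4806
  cell (2,r): −0.38·log₂0.38 = 0.5305
  cell (2,s): −0.04·log₂0.04 = 0.1858
  cell (2,t): −0.03·log₂0.03 = 0.1518
Sum = 2.403 bits.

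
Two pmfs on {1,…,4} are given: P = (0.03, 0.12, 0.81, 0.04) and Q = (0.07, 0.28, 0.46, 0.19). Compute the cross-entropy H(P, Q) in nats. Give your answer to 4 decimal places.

0.9280 nats

H(P,Q) = −Σ p·ln q.
  −0.03·ln(0.07) = 0.07978
  −0.12·ln(0.28) = 0.15276
  −0.81·ln(0.46) = 0.62899
  −0.04·ln(0.19) = 0.06643
H(P,Q) = 0.9280 nats.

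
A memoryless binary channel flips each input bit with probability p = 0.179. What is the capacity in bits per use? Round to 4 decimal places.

Binary symmetric channel: C = 1 − h₂(ε) where h₂ is the binary entropy function.
h₂(0.179) = −0.179·log₂0.179 − 0.821·log₂0.821 = 0.6779.
C = 1 − 0.6779 = 0.3221 bits per channel use.

0.3221 bits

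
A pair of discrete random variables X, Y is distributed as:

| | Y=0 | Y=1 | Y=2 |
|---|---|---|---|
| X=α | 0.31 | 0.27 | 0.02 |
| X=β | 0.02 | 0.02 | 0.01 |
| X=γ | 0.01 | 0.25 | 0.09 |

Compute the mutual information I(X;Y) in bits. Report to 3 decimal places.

0.247 bits

Marginals: p(X) = (0.6000, 0.0500, 0.3500), p(Y) = (0.3400, 0.5400, 0.1200).
I(X;Y) = H(X) + H(Y) − H(X,Y).
H(X) = 1.1884, H(Y) = 1.3763, H(X,Y) = 2.3180.
I(X;Y) = 1.1884 + 1.3763 − 2.3180 = 0.247 bits.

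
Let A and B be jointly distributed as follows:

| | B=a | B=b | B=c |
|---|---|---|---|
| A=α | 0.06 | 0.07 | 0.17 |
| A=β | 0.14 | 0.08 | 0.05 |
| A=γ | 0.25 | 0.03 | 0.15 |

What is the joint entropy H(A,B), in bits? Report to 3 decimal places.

H(A,B) = −Σ p(x,y)·log₂ p(x,y) over all 9 cells.
  cell (α,a): −0.06·log₂0.06 = 0.2435
  cell (α,b): −0.07·log₂0.07 = 0.2686
  cell (α,c): −0.17·log₂0.17 = 0.4346
  cell (β,a): −0.14·log₂0.14 = 0.3971
  cell (β,b): −0.08·log₂0.08 = 0.2915
  cell (β,c): −0.05·log₂0.05 = 0.2161
  cell (γ,a): −0.25·log₂0.25 = 0.5000
  cell (γ,b): −0.03·log₂0.03 = 0.1518
  cell (γ,c): −0.15·log₂0.15 = 0.4105
Sum = 2.914 bits.

2.914 bits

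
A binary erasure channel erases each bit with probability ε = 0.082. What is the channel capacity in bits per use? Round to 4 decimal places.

Binary erasure channel: capacity C = 1 − ε.
C = 1 − 0.082 = 0.9180 bits per channel use.

0.9180 bits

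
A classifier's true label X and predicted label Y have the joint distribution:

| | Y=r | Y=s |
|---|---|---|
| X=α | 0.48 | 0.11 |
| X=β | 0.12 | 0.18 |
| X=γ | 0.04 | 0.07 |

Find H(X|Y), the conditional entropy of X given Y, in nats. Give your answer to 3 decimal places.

Chain rule: H(X|Y) = H(X,Y) − H(Y).
Marginals: p(X) = (0.5900, 0.3000, 0.1100), p(Y) = (0.6400, 0.3600).
H(X,Y) = 1.4731 nats; H(Y) = 0.6534 nats.
H(X|Y) = 1.4731 − 0.6534 = 0.820 nats.

0.820 nats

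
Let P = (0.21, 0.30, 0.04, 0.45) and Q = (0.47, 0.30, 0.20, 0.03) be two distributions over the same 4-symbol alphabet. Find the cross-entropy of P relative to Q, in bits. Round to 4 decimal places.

H(P,Q) = −Σ p·log₂ q.
  −0.21·log₂(0.47) = 0.22875
  −0.30·log₂(0.30) = 0.52109
  −0.04·log₂(0.20) = 0.09288
  −0.45·log₂(0.03) = 2.27650
H(P,Q) = 3.1192 bits.

3.1192 bits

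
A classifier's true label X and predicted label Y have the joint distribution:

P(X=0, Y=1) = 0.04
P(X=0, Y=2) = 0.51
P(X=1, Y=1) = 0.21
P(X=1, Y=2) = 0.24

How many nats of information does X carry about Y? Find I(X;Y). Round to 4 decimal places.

0.1081 nats

Marginals: p(X) = (0.5500, 0.4500), p(Y) = (0.2500, 0.7500).
I(X;Y) = Σ p(x,y)·ln[p(x,y)/(p(x)p(y))].
  (0,1): 0.04·ln(0.2909) = -0.04939
  (0,2): 0.51·ln(1.2364) = 0.10821
  (1,1): 0.21·ln(1.8667) = 0.13107
  (1,2): 0.24·ln(0.7111) = -0.08182
Sum = 0.1081 nats.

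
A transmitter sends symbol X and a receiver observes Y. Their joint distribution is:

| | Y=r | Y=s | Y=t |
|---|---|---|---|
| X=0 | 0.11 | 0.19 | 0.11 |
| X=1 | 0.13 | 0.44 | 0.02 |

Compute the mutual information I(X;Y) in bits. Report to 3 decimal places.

0.101 bits

Marginals: p(X) = (0.4100, 0.5900), p(Y) = (0.2400, 0.6300, 0.1300).
I(X;Y) = Σ p(x,y)·log₂[p(x,y)/(p(x)p(y))].
  (0,r): 0.11·log₂(1.1179) = 0.0177
  (0,s): 0.19·log₂(0.7356) = -0.0842
  (0,t): 0.11·log₂(2.0638) = 0.1150
  (1,r): 0.13·log₂(0.9181) = -0.0160
  (1,s): 0.44·log₂(1.1838) = 0.1071
  (1,t): 0.02·log₂(0.2608) = -0.0388
Sum = 0.101 bits.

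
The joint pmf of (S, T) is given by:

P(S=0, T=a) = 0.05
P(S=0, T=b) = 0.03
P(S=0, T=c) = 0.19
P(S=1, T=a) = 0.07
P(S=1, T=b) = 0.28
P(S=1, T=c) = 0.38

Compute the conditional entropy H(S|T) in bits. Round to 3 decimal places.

0.783 bits

Marginals: p(S) = (0.2700, 0.7300), p(T) = (0.1200, 0.3100, 0.5700).
H(S|T) = Σ p(T) · H(S|T=·).
  T=a: p=0.1200, H(S|T=a) = 0.9799
  T=b: p=0.3100, H(S|T=b) = 0.4587
  T=c: p=0.5700, H(S|T=c) = 0.9183
Weighted sum = 0.783 bits.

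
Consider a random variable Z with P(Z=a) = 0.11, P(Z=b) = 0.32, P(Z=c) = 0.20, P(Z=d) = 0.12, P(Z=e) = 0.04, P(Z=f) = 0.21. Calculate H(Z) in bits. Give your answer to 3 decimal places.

H(Z) = −Σ p·log₂ p.
  −(0.11)·log₂(0.11) = 0.3503
  −(0.32)·log₂(0.32) = 0.5260
  −(0.20)·log₂(0.20) = 0.4644
  −(0.12)·log₂(0.12) = 0.3671
  −(0.04)·log₂(0.04) = 0.1858
  −(0.21)·log₂(0.21) = 0.4728
Sum: 0.3503 + 0.5260 + 0.4644 + 0.3671 + 0.1858 + 0.4728 = 2.366 bits.

2.366 bits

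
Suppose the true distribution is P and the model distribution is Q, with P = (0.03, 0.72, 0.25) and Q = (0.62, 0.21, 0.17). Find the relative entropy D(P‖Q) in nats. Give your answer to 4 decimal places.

0.8927 nats

D(P‖Q) = Σ p·ln(p/q).
  0.03·ln(0.03/0.62) = -0.09086
  0.72·ln(0.72/0.21) = 0.88714
  0.25·ln(0.25/0.17) = 0.09642
D(P‖Q) = 0.8927 nats.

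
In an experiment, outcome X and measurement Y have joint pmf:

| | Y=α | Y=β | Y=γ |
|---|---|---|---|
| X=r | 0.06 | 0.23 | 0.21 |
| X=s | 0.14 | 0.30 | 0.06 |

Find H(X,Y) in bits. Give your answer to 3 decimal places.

H(X,Y) = −Σ p(x,y)·log₂ p(x,y) over all 6 cells.
  cell (r,α): −0.06·log₂0.06 = 0.2435
  cell (r,β): −0.23·log₂0.23 = 0.4877
  cell (r,γ): −0.21·log₂0.21 = 0.4728
  cell (s,α): −0.14·log₂0.14 = 0.3971
  cell (s,β): −0.30·log₂0.30 = 0.5211
  cell (s,γ): −0.06·log₂0.06 = 0.2435
Sum = 2.366 bits.

2.366 bits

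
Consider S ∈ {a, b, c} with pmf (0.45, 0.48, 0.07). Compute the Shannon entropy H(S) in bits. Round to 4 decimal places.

H(S) = −Σ p·log₂ p.
  −(0.45)·log₂(0.45) = 0.51840
  −(0.48)·log₂(0.48) = 0.50827
  −(0.07)·log₂(0.07) = 0.26856
Sum: 0.51840 + 0.50827 + 0.26856 = 1.2952 bits.

1.2952 bits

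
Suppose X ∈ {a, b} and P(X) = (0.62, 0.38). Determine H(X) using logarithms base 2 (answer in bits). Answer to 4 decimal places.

0.9580 bits

H(X) = −Σ p·log₂ p.
  −(0.62)·log₂(0.62) = 0.42759
  −(0.38)·log₂(0.38) = 0.53045
Sum: 0.42759 + 0.53045 = 0.9580 bits.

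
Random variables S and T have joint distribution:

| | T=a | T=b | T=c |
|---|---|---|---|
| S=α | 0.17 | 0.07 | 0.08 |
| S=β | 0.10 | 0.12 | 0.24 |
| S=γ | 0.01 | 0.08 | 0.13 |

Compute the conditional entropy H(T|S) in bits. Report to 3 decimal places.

Chain rule: H(T|S) = H(S,T) − H(S).
Marginals: p(S) = (0.3200, 0.4600, 0.2200), p(T) = (0.2800, 0.2700, 0.4500).
H(S,T) = 2.9286 bits; H(S) = 1.5219 bits.
H(T|S) = 2.9286 − 1.5219 = 1.407 bits.

1.407 bits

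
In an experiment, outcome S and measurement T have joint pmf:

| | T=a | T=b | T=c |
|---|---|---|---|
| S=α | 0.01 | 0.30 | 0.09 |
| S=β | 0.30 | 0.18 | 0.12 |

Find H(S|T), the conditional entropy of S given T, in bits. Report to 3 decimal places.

0.729 bits

Chain rule: H(S|T) = H(S,T) − H(T).
Marginals: p(S) = (0.4000, 0.6000), p(T) = (0.3100, 0.4800, 0.2100).
H(S,T) = 2.2336 bits; H(T) = 1.5049 bits.
H(S|T) = 2.2336 − 1.5049 = 0.729 bits.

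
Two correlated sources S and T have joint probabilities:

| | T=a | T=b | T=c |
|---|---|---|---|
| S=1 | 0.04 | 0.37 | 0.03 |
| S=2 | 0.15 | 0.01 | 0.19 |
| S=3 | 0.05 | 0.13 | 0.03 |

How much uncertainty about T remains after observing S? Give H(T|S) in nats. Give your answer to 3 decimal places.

Marginals: p(S) = (0.4400, 0.3500, 0.2100), p(T) = (0.2400, 0.5100, 0.2500).
H(T|S) = Σ p(S) · H(T|S=·).
  S=1: p=0.4400, H(T|S=1) = 0.5468
  S=2: p=0.3500, H(T|S=2) = 0.7963
  S=3: p=0.2100, H(T|S=3) = 0.9166
Weighted sum = 0.712 nats.

0.712 nats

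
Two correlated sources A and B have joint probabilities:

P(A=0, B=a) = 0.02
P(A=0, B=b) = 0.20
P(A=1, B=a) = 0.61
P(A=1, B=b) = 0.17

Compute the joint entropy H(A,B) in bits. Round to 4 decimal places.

1.4469 bits

H(A,B) = −Σ p(x,y)·log₂ p(x,y) over all 4 cells.
  cell (0,a): −0.02·log₂0.02 = 0.11288
  cell (0,b): −0.20·log₂0.20 = 0.46439
  cell (1,a): −0.61·log₂0.61 = 0.43500
  cell (1,b): −0.17·log₂0.17 = 0.43459
Sum = 1.4469 bits.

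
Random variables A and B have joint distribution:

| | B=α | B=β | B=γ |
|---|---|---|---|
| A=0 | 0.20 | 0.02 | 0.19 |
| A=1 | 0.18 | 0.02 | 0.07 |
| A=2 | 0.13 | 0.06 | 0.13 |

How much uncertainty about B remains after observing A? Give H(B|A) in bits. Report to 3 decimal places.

Chain rule: H(B|A) = H(A,B) − H(A).
Marginals: p(A) = (0.4100, 0.2700, 0.3200), p(B) = (0.5100, 0.1000, 0.3900).
H(A,B) = 2.8681 bits; H(A) = 1.5634 bits.
H(B|A) = 2.8681 − 1.5634 = 1.305 bits.

1.305 bits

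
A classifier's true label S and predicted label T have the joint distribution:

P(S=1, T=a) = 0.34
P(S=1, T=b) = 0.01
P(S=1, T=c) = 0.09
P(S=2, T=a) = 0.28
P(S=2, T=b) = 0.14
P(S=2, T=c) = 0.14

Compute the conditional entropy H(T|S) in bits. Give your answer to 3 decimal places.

1.227 bits

Chain rule: H(T|S) = H(S,T) − H(S).
Marginals: p(S) = (0.4400, 0.5600), p(T) = (0.6200, 0.1500, 0.2300).
H(S,T) = 2.2167 bits; H(S) = 0.9896 bits.
H(T|S) = 2.2167 − 0.9896 = 1.227 bits.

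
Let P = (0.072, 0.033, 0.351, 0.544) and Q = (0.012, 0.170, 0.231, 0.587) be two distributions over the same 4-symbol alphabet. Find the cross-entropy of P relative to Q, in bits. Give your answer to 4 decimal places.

1.7039 bits

H(P,Q) = −Σ p·log₂ q.
  −0.072·log₂(0.012) = 0.45942
  −0.033·log₂(0.170) = 0.08436
  −0.351·log₂(0.231) = 0.74203
  −0.544·log₂(0.587) = 0.41810
H(P,Q) = 1.7039 bits.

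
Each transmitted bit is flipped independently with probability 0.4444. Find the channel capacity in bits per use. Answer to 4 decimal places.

Binary symmetric channel: C = 1 − h₂(ε) where h₂ is the binary entropy function.
h₂(0.4444) = −0.4444·log₂0.4444 − 0.5556·log₂0.5556 = 0.9911.
C = 1 − 0.9911 = 0.0089 bits per channel use.

0.0089 bits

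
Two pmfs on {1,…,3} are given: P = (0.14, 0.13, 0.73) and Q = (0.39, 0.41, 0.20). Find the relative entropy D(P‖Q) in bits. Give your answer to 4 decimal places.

D(P‖Q) = Σ p·log₂(p/q).
  0.14·log₂(0.14/0.39) = -0.20693
  0.13·log₂(0.13/0.41) = -0.21542
  0.73·log₂(0.73/0.20) = 1.36356
D(P‖Q) = 0.9412 bits.

0.9412 bits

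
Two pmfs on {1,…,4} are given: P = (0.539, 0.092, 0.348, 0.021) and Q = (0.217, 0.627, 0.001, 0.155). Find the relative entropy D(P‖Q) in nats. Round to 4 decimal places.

2.3084 nats

D(P‖Q) = Σ p·ln(p/q).
  0.539·ln(0.539/0.217) = 0.49039
  0.092·ln(0.092/0.627) = -0.17656
  0.348·ln(0.348/0.001) = 2.03657
  0.021·ln(0.021/0.155) = -0.04198
D(P‖Q) = 2.3084 nats.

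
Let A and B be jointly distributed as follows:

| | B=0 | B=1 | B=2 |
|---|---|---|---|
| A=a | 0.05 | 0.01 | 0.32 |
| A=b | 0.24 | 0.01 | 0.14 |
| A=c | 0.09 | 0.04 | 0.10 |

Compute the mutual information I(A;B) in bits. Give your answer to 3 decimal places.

0.193 bits

Marginals: p(A) = (0.3800, 0.3900, 0.2300), p(B) = (0.3800, 0.0600, 0.5600).
I(A;B) = Σ p(x,y)·log₂[p(x,y)/(p(x)p(y))].
  (a,0): 0.05·log₂(0.3463) = -0.0765
  (a,1): 0.01·log₂(0.4386) = -0.0119
  (a,2): 0.32·log₂(1.5038) = 0.1883
  (b,0): 0.24·log₂(1.6194) = 0.1669
  (b,1): 0.01·log₂(0.4274) = -0.0123
  (b,2): 0.14·log₂(0.6410) = -0.0898
  (c,0): 0.09·log₂(1.0297) = 0.0038
  (c,1): 0.04·log₂(2.8986) = 0.0614
  (c,2): 0.10·log₂(0.7764) = -0.0365
Sum = 0.193 bits.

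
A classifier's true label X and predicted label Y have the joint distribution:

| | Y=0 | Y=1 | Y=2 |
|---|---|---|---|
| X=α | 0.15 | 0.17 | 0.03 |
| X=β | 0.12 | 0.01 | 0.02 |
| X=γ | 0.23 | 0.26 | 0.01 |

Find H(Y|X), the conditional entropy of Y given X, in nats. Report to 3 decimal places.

0.805 nats

Marginals: p(X) = (0.3500, 0.1500, 0.5000), p(Y) = (0.5000, 0.4400, 0.0600).
H(Y|X) = Σ p(X) · H(Y|X=·).
  X=α: p=0.3500, H(Y|X=α) = 0.9245
  X=β: p=0.1500, H(Y|X=β) = 0.6277
  X=γ: p=0.5000, H(Y|X=γ) = 0.7755
Weighted sum = 0.805 nats.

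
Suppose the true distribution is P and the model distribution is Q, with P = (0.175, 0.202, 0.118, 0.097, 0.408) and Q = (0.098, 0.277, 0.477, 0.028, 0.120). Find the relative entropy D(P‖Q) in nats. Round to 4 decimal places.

0.4927 nats

D(P‖Q) = Σ p·ln(p/q).
  0.175·ln(0.175/0.098) = 0.10147
  0.202·ln(0.202/0.277) = -0.06378
  0.118·ln(0.118/0.477) = -0.16483
  0.097·ln(0.097/0.028) = 0.12052
  0.408·ln(0.408/0.120) = 0.49930
D(P‖Q) = 0.4927 nats.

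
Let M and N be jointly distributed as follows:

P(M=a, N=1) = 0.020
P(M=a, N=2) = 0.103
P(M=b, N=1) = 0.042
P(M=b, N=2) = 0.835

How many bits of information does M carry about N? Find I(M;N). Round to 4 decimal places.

Marginals: p(M) = (0.1230, 0.8770), p(N) = (0.0620, 0.9380).
I(M;N) = Σ p(x,y)·log₂[p(x,y)/(p(x)p(y))].
  (a,1): 0.020·log₂(2.6226) = 0.02782
  (a,2): 0.103·log₂(0.8927) = -0.01686
  (b,1): 0.042·log₂(0.7724) = -0.01565
  (b,2): 0.835·log₂(1.0150) = 0.01799
Sum = 0.0133 bits.

0.0133 bits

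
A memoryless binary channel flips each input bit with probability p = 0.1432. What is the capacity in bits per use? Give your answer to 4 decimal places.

Binary symmetric channel: C = 1 − h₂(ε) where h₂ is the binary entropy function.
h₂(0.1432) = −0.1432·log₂0.1432 − 0.8568·log₂0.8568 = 0.5926.
C = 1 − 0.5926 = 0.4074 bits per channel use.

0.4074 bits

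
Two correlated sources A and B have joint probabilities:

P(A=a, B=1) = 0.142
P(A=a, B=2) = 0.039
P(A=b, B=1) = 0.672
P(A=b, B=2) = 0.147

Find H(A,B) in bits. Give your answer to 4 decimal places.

H(A,B) = −Σ p(x,y)·log₂ p(x,y) over all 4 cells.
  cell (a,1): −0.142·log₂0.142 = 0.39988
  cell (a,2): −0.039·log₂0.039 = 0.18253
  cell (b,1): −0.672·log₂0.672 = 0.38537
  cell (b,2): −0.147·log₂0.147 = 0.40662
Sum = 1.3744 bits.

1.3744 bits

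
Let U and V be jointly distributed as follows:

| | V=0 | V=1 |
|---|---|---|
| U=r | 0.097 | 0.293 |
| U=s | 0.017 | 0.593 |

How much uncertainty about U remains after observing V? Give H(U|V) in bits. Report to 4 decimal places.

Chain rule: H(U|V) = H(U,V) − H(V).
Marginals: p(U) = (0.3900, 0.6100), p(V) = (0.1140, 0.8860).
H(U,V) = 1.3924 bits; H(V) = 0.5119 bits.
H(U|V) = 1.3924 − 0.5119 = 0.8805 bits.

0.8805 bits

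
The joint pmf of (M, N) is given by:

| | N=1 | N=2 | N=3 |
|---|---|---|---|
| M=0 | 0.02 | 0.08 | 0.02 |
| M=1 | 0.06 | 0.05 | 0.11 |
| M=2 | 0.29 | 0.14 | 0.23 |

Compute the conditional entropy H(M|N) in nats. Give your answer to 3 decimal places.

Chain rule: H(M|N) = H(M,N) − H(N).
Marginals: p(M) = (0.1200, 0.2200, 0.6600), p(N) = (0.3700, 0.2700, 0.3600).
H(M,N) = 1.8922 nats; H(N) = 1.0892 nats.
H(M|N) = 1.8922 − 1.0892 = 0.803 nats.

0.803 nats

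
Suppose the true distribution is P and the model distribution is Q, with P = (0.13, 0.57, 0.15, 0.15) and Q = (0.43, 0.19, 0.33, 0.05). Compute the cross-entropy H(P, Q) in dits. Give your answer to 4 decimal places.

0.7261 dits

H(P,Q) = −Σ p·log₁₀ q.
  −0.13·log₁₀(0.43) = 0.04765
  −0.57·log₁₀(0.19) = 0.41111
  −0.15·log₁₀(0.33) = 0.07222
  −0.15·log₁₀(0.05) = 0.19515
H(P,Q) = 0.7261 dits.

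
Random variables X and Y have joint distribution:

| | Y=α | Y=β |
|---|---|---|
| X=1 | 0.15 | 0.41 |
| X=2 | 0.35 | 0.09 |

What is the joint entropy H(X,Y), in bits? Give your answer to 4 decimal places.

H(X,Y) = −Σ p(x,y)·log₂ p(x,y) over all 4 cells.
  cell (1,α): −0.15·log₂0.15 = 0.41054
  cell (1,β): −0.41·log₂0.41 = 0.52738
  cell (2,α): −0.35·log₂0.35 = 0.53010
  cell (2,β): −0.09·log₂0.09 = 0.31265
Sum = 1.7807 bits.

1.7807 bits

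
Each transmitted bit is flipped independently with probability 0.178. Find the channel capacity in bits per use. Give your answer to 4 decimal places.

0.3243 bits

Binary symmetric channel: C = 1 − h₂(ε) where h₂ is the binary entropy function.
h₂(0.178) = −0.178·log₂0.178 − 0.822·log₂0.822 = 0.6757.
C = 1 − 0.6757 = 0.3243 bits per channel use.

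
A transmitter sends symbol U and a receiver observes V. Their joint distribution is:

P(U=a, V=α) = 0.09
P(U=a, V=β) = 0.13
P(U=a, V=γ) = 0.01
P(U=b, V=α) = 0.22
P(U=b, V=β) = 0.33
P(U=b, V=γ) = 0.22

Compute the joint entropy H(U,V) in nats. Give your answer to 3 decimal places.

H(U,V) = −Σ p(x,y)·ln p(x,y) over all 6 cells.
  cell (a,α): −0.09·ln0.09 = 0.2167
  cell (a,β): −0.13·ln0.13 = 0.2652
  cell (a,γ): −0.01·ln0.01 = 0.0461
  cell (b,α): −0.22·ln0.22 = 0.3331
  cell (b,β): −0.33·ln0.33 = 0.3659
  cell (b,γ): −0.22·ln0.22 = 0.3331
Sum = 1.560 nats.

1.560 nats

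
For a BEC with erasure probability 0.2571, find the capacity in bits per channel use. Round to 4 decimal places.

0.7429 bits

Binary erasure channel: capacity C = 1 − ε.
C = 1 − 0.2571 = 0.7429 bits per channel use.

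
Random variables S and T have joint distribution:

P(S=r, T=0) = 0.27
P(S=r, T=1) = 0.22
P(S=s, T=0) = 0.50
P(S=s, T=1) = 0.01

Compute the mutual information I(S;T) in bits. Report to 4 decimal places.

Marginals: p(S) = (0.4900, 0.5100), p(T) = (0.7700, 0.2300).
I(S;T) = Σ p(x,y)·log₂[p(x,y)/(p(x)p(y))].
  (r,0): 0.27·log₂(0.7156) = -0.13034
  (r,1): 0.22·log₂(1.9521) = 0.21230
  (s,0): 0.50·log₂(1.2732) = 0.17425
  (s,1): 0.01·log₂(0.0853) = -0.03552
Sum = 0.2207 bits.

0.2207 bits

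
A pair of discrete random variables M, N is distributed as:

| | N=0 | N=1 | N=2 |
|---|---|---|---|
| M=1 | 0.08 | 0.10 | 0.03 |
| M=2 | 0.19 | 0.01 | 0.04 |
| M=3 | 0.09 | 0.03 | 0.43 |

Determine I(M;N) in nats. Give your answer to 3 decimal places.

0.276 nats

Marginals: p(M) = (0.2100, 0.2400, 0.5500), p(N) = (0.3600, 0.1400, 0.5000).
I(M;N) = Σ p(x,y)·ln[p(x,y)/(p(x)p(y))].
  (1,0): 0.08·ln(1.0582) = 0.0045
  (1,1): 0.10·ln(3.4014) = 0.1224
  (1,2): 0.03·ln(0.2857) = -0.0376
  (2,0): 0.19·ln(2.1991) = 0.1497
  (2,1): 0.01·ln(0.2976) = -0.0121
  (2,2): 0.04·ln(0.3333) = -0.0439
  (3,0): 0.09·ln(0.4545) = -0.0710
  (3,1): 0.03·ln(0.3896) = -0.0283
  (3,2): 0.43·ln(1.5636) = 0.1922
Sum = 0.276 nats.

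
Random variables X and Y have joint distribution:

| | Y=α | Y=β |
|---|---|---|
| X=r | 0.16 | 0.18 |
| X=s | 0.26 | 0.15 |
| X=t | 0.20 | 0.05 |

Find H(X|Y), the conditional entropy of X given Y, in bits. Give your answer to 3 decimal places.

1.507 bits

Chain rule: H(X|Y) = H(X,Y) − H(Y).
Marginals: p(X) = (0.3400, 0.4100, 0.2500), p(Y) = (0.6200, 0.3800).
H(X,Y) = 2.4646 bits; H(Y) = 0.9580 bits.
H(X|Y) = 2.4646 − 0.9580 = 1.507 bits.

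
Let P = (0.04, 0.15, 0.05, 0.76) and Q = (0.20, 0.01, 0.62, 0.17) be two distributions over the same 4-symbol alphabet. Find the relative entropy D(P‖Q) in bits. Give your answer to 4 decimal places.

1.9535 bits

D(P‖Q) = Σ p·log₂(p/q).
  0.04·log₂(0.04/0.20) = -0.09288
  0.15·log₂(0.15/0.01) = 0.58603
  0.05·log₂(0.05/0.62) = -0.18161
  0.76·log₂(0.76/0.17) = 1.64195
D(P‖Q) = 1.9535 bits.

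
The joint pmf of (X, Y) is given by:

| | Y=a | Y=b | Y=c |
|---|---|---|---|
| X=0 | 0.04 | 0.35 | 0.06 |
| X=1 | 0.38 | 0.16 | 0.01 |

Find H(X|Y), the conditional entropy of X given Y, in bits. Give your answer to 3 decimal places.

0.690 bits

Chain rule: H(X|Y) = H(X,Y) − H(Y).
Marginals: p(X) = (0.4500, 0.5500), p(Y) = (0.4200, 0.5100, 0.0700).
H(X,Y) = 1.9793 bits; H(Y) = 1.2896 bits.
H(X|Y) = 1.9793 − 1.2896 = 0.690 bits.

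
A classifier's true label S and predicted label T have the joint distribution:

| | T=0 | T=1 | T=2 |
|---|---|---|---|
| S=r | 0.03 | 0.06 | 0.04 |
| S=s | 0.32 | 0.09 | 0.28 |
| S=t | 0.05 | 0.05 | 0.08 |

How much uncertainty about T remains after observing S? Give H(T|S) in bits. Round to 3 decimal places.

Chain rule: H(T|S) = H(S,T) − H(S).
Marginals: p(S) = (0.1300, 0.6900, 0.1800), p(T) = (0.4000, 0.2000, 0.4000).
H(S,T) = 2.6577 bits; H(S) = 1.1973 bits.
H(T|S) = 2.6577 − 1.1973 = 1.460 bits.

1.460 bits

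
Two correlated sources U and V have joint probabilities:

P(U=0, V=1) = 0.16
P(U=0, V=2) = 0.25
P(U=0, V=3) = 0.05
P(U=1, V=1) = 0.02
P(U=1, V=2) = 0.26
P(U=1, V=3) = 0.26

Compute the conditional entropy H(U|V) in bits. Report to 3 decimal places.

Marginals: p(U) = (0.4600, 0.5400), p(V) = (0.1800, 0.5100, 0.3100).
H(U|V) = Σ p(V) · H(U|V=·).
  V=1: p=0.1800, H(U|V=1) = 0.5033
  V=2: p=0.5100, H(U|V=2) = 0.9997
  V=3: p=0.3100, H(U|V=3) = 0.6374
Weighted sum = 0.798 bits.

0.798 bits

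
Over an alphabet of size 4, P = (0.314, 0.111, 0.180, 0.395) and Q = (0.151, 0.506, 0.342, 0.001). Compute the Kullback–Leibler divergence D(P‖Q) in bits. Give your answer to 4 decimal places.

D(P‖Q) = Σ p·log₂(p/q).
  0.314·log₂(0.314/0.151) = 0.33165
  0.111·log₂(0.111/0.506) = -0.24293
  0.180·log₂(0.180/0.342) = -0.16668
  0.395·log₂(0.395/0.001) = 3.40715
D(P‖Q) = 3.3292 bits.

3.3292 bits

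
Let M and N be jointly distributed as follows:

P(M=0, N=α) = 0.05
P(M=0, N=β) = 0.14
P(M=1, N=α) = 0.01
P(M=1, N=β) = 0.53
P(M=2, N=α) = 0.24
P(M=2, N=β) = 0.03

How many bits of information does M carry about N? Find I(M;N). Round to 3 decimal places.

0.516 bits

Marginals: p(M) = (0.1900, 0.5400, 0.2700), p(N) = (0.3000, 0.7000).
I(M;N) = H(M) + H(N) − H(M,N).
H(M) = 1.4453, H(N) = 0.8813, H(M,N) = 1.8110.
I(M;N) = 1.4453 + 0.8813 − 1.8110 = 0.516 bits.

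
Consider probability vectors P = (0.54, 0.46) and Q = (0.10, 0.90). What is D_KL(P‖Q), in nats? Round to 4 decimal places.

0.6019 nats

D(P‖Q) = Σ p·ln(p/q).
  0.54·ln(0.54/0.10) = 0.91066
  0.46·ln(0.46/0.90) = -0.30874
D(P‖Q) = 0.6019 nats.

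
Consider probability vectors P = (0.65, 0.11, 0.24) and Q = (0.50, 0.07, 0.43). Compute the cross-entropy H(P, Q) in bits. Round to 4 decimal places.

H(P,Q) = −Σ p·log₂ q.
  −0.65·log₂(0.50) = 0.65000
  −0.11·log₂(0.07) = 0.42202
  −0.24·log₂(0.43) = 0.29222
H(P,Q) = 1.3642 bits.

1.3642 bits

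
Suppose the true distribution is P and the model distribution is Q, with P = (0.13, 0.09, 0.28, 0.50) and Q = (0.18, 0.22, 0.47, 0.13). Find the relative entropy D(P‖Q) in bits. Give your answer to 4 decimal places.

D(P‖Q) = Σ p·log₂(p/q).
  0.13·log₂(0.13/0.18) = -0.06103
  0.09·log₂(0.09/0.22) = -0.11606
  0.28·log₂(0.28/0.47) = -0.20923
  0.50·log₂(0.50/0.13) = 0.97171
D(P‖Q) = 0.5854 bits.

0.5854 bits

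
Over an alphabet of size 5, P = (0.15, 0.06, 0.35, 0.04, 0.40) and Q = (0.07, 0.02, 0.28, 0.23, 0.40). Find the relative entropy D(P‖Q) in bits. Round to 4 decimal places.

D(P‖Q) = Σ p·log₂(p/q).
  0.15·log₂(0.15/0.07) = 0.16493
  0.06·log₂(0.06/0.02) = 0.09510
  0.35·log₂(0.35/0.28) = 0.11267
  0.04·log₂(0.04/0.23) = -0.10094
  0.40·log₂(0.40/0.40) = 0.00000
D(P‖Q) = 0.2718 bits.

0.2718 bits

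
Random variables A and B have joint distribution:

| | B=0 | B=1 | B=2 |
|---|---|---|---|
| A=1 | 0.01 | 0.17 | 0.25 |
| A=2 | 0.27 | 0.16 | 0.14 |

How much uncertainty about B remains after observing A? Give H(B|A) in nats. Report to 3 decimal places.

Marginals: p(A) = (0.4300, 0.5700), p(B) = (0.2800, 0.3300, 0.3900).
H(B|A) = Σ p(A) · H(B|A=·).
  A=1: p=0.4300, H(B|A=1) = 0.7697
  A=2: p=0.5700, H(B|A=2) = 1.0554
Weighted sum = 0.933 nats.

0.933 nats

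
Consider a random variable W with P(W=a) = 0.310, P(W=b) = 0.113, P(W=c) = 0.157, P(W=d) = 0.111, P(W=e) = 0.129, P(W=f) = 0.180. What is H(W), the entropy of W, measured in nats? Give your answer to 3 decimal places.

1.717 nats

H(W) = −Σ p·ln p.
  −(0.310)·ln(0.310) = 0.3631
  −(0.113)·ln(0.113) = 0.2464
  −(0.157)·ln(0.157) = 0.2907
  −(0.111)·ln(0.111) = 0.2440
  −(0.129)·ln(0.129) = 0.2642
  −(0.180)·ln(0.180) = 0.3087
Sum: 0.3631 + 0.2464 + 0.2907 + 0.2440 + 0.2642 + 0.3087 = 1.717 nats.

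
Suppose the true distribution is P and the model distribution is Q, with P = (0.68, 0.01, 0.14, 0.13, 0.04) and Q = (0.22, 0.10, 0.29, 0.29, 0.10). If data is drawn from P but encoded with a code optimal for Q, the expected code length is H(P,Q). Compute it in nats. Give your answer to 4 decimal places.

1.4790 nats

H(P,Q) = −Σ p·ln q.
  −0.68·ln(0.22) = 1.02961
  −0.01·ln(0.10) = 0.02303
  −0.14·ln(0.29) = 0.17330
  −0.13·ln(0.29) = 0.16092
  −0.04·ln(0.10) = 0.09210
H(P,Q) = 1.4790 nats.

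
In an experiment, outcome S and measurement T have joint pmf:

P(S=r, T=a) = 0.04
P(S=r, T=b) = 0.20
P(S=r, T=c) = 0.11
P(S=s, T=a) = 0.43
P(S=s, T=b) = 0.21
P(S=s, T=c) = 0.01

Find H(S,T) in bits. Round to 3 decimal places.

2.063 bits

H(S,T) = −Σ p(x,y)·log₂ p(x,y) over all 6 cells.
  cell (r,a): −0.04·log₂0.04 = 0.1858
  cell (r,b): −0.20·log₂0.20 = 0.4644
  cell (r,c): −0.11·log₂0.11 = 0.3503
  cell (s,a): −0.43·log₂0.43 = 0.5236
  cell (s,b): −0.21·log₂0.21 = 0.4728
  cell (s,c): −0.01·log₂0.01 = 0.0664
Sum = 2.063 bits.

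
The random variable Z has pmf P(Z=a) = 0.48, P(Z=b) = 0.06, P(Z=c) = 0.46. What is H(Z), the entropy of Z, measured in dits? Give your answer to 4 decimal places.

H(Z) = −Σ p·log₁₀ p.
  −(0.48)·log₁₀(0.48) = 0.15300
  −(0.06)·log₁₀(0.06) = 0.07331
  −(0.46)·log₁₀(0.46) = 0.15513
Sum: 0.15300 + 0.07331 + 0.15513 = 0.3814 dits.

0.3814 dits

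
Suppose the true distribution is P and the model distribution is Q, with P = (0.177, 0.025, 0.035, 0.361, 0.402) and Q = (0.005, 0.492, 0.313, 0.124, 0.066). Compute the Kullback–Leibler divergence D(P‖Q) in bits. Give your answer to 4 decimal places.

2.2971 bits

D(P‖Q) = Σ p·log₂(p/q).
  0.177·log₂(0.177/0.005) = 0.91078
  0.025·log₂(0.025/0.492) = -0.10747
  0.035·log₂(0.035/0.313) = -0.11063
  0.361·log₂(0.361/0.124) = 0.55654
  0.402·log₂(0.402/0.066) = 1.04788
D(P‖Q) = 2.2971 bits.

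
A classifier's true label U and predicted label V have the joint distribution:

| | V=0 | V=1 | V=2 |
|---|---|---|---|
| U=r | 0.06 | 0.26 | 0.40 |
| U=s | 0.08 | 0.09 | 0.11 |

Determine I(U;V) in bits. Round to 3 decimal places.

Marginals: p(U) = (0.7200, 0.2800), p(V) = (0.1400, 0.3500, 0.5100).
I(U;V) = H(U) + H(V) − H(U,V).
H(U) = 0.8555, H(V) = 1.4226, H(U,V) = 2.2320.
I(U;V) = 0.8555 + 1.4226 − 2.2320 = 0.046 bits.

0.046 bits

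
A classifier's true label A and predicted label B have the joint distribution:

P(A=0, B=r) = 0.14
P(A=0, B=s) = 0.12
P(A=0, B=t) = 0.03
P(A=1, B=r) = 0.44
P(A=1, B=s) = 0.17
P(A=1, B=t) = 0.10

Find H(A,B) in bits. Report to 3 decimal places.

H(A,B) = −Σ p(x,y)·log₂ p(x,y) over all 6 cells.
  cell (0,r): −0.14·log₂0.14 = 0.3971
  cell (0,s): −0.12·log₂0.12 = 0.3671
  cell (0,t): −0.03·log₂0.03 = 0.1518
  cell (1,r): −0.44·log₂0.44 = 0.5211
  cell (1,s): −0.17·log₂0.17 = 0.4346
  cell (1,t): −0.10·log₂0.10 = 0.3322
Sum = 2.204 bits.

2.204 bits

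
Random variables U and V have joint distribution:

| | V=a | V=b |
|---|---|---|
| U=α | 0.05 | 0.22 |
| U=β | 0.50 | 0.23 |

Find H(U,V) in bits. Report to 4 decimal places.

H(U,V) = −Σ p(x,y)·log₂ p(x,y) over all 4 cells.
  cell (α,a): −0.05·log₂0.05 = 0.21610
  cell (α,b): −0.22·log₂0.22 = 0.48057
  cell (β,a): −0.50·log₂0.50 = 0.50000
  cell (β,b): −0.23·log₂0.23 = 0.48767
Sum = 1.6843 bits.

1.6843 bits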